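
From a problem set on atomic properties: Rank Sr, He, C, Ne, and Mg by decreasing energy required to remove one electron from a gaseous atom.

He is in period 1, group 18; C is in period 2, group 14; Ne is in period 2, group 18; Mg is in period 3, group 2; Sr is in period 5, group 2.
Removing the outermost electron gets harder across a period and easier down a group.
These span different periods and groups, so the two trends combine.
Mg > Sr: they share group 2; the group trend gives Mg the larger value.
C > Mg: relative to Mg, both the across-period and down-group shifts push C's first ionization energy up.
Ne > C: both are in period 2; the period trend gives Ne the larger value.
He > Ne: He sits above Ne in group 18, so the down-group effect alone puts He higher.
Approximate values (kJ/mol): He 2372, C 1086, Ne 2081, Mg 738, Sr 550.
So from highest to lowest: He > Ne > C > Mg > Sr.

He > Ne > C > Mg > Sr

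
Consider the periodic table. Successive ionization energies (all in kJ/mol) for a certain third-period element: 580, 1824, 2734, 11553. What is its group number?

Group 13

Look for the largest jump between consecutive ionization energies: IE4/IE3 ≈ 4.2, far larger than any earlier ratio.
That jump marks the point where a core electron is being removed. So the atom has 3 valence electrons.
A main-group element with 3 valence electrons is in group 13.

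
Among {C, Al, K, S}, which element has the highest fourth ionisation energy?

IE_4 is the cost of taking one more electron from the +3 cation: C³⁺ still has 1 valence electron; Al³⁺ is the bare [Ne] core; K³⁺ is already 2 electrons into the core; S³⁺ still has 3 valence electrons.
Usually core removal costs more than valence removal, but here the competition is close: a tightly held n=2 valence electron can cost more to remove than an n=3 core electron, so the actual values have to decide it.
Valence configurations: C³⁺ [He]2s¹, S³⁺ [Ne]3s²3p¹.
The numbers (kJ/mol): C 6223, Al 11577, K 5877, S 4556.
Overall IE_4 order: S < K < C < Al.

Al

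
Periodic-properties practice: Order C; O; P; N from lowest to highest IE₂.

IE_2 is the cost of taking one more electron from the +1 cation: C⁺ still has 3 valence electrons; O⁺ still has 5 valence electrons; P⁺ still has 4 valence electrons; N⁺ still has 4 valence electrons.
All are still removing valence electrons, so compare the +1 ions as you would atoms: IE_2 generally rises across a period (higher Z_eff) and falls down a group (larger shell), subject to the usual subshell exceptions.
Valence configurations: C⁺ [He]2s²2p¹, O⁺ [He]2s²2p³, P⁺ [Ne]3s²3p², N⁺ [He]2s²2p².
Approximate IE_2 values (kJ/mol): C 2353, O 3388, P 1907, N 2856.
Putting it together, IE_2: P < C < N < O.

P < C < N < O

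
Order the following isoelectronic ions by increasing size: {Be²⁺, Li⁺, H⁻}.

Be²⁺, Li⁺, H⁻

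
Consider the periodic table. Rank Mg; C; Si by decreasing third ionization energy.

Consider each +2 ion: Mg²⁺ is the bare [Ne] core; C²⁺ still has 2 valence electrons; Si²⁺ still has 2 valence electrons.
Breaking into a closed-shell core is much more expensive than removing a leftover valence electron — Mg has the largest IE_3 here.
Valence configurations: C²⁺ [He]2s², Si²⁺ [Ne]3s².
The numbers (kJ/mol): Mg 7733, C 4620, Si 3232.
So the third ionization energies run Si < C < Mg.

Mg, C, Si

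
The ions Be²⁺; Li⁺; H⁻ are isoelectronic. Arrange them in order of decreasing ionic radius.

H⁻, Li⁺, Be²⁺

All of these have 2 electrons, so size is governed by nuclear charge alone: the more protons, the stronger the pull on the same electron cloud, and the smaller the ion.
Nuclear charges: Be²⁺ (Z=4), Li⁺ (Z=3), H⁻ (Z=1).
Largest to smallest: H⁻ > Li⁺ > Be²⁺.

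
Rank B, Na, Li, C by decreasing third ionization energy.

Li > Na > C > B

Consider each +2 ion: B²⁺ still has 1 valence electron; Na²⁺ is already 1 electron into the core; Li²⁺ is already 1 electron into the core; C²⁺ still has 2 valence electrons.
Core electrons are held far more tightly than valence electrons, so Na and Li top the IE_3 order.
Valence configurations: B²⁺ [He]2s¹, C²⁺ [He]2s².
The numbers (kJ/mol): B 3660, Na 6910, Li 11815, C 4620.
Overall IE_3 order: B < C < Na < Li.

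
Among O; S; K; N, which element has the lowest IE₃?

Consider each +2 ion: O²⁺ still has 4 valence electrons; S²⁺ still has 4 valence electrons; K²⁺ is already 1 electron into the core; N²⁺ still has 3 valence electrons.
Usually core removal costs more than valence removal, but here the competition is close: a tightly held n=2 valence electron can cost more to remove than an n=3 core electron, so the actual values have to decide it.
Valence configurations: O²⁺ [He]2s²2p², S²⁺ [Ne]3s²3p², N²⁺ [He]2s²2p¹.
Approximate IE_3 values (kJ/mol): O 5300, S 3357, K 4420, N 4578.
Overall IE_3 order: S < K < N < O.

S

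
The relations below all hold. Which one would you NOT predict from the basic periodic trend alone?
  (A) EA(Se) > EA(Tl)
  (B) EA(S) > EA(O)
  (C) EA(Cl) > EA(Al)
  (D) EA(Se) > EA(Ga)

The general trend: electron affinity increases across a period and decreases down a group.
(A) Se (period 4, group 16) vs Tl (period 6, group 13): the stated order agrees with the simple trend.
(B) S (period 3, group 16) vs O (period 2, group 16): the stated order contradicts the simple trend.
(C) Cl (period 3, group 17) vs Al (period 3, group 13): the stated order agrees with the simple trend.
(D) Se (period 4, group 16) vs Ga (period 4, group 13): the stated order agrees with the simple trend.
The exception is (B): the compact 2p subshell of O repels the added electron more than S's larger 3p does.

(B)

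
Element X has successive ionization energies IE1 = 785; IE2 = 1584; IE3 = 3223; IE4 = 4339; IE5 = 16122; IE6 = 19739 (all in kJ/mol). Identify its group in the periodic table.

Group 14

Look for the largest jump between consecutive ionization energies: IE5/IE4 ≈ 3.7, far larger than any earlier ratio.
That jump marks the point where a core electron is being removed. So the atom has 4 valence electrons.
A main-group element with 4 valence electrons is in group 14.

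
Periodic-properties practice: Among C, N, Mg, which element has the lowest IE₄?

C

IE_4 is the cost of taking one more electron from the +3 cation: C³⁺ still has 1 valence electron; N³⁺ still has 2 valence electrons; Mg³⁺ is already 1 electron into the core.
Core electrons are held far more tightly than valence electrons, so Mg tops the IE_4 order.
Valence configurations: C³⁺ [He]2s¹, N³⁺ [He]2s².
Tabulated IE_4 (kJ/mol): C 6223, N 7475, Mg 10543.
So the fourth ionization energies run C < N < Mg.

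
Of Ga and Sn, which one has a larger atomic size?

Sn

Ga is in period 4, group 13; Sn is in period 5, group 14.
Radius decreases left→right (rising Z_eff, same n) and increases top→bottom (higher n).
A diagonal step moves right (one effect) and down (the opposite effect) at once.
Sn > Ga: the two effects oppose for this pair; the down-group effect wins (140 vs 124 pm).
Approximate values (pm): Ga 124, Sn 140.
So Sn has the larger atomic size (Sn > Ga).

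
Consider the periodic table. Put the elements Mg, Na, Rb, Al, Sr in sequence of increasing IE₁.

Rb < Na < Sr < Al < Mg

Na is in period 3, group 1; Mg is in period 3, group 2; Al is in period 3, group 13; Rb is in period 5, group 1; Sr is in period 5, group 2.
IE₁ increases left→right with effective nuclear charge and decreases top→bottom as the valence shell moves farther out.
Here both period and group differ, so the two effects have to be weighed against each other.
Na > Rb: they share group 1; the group trend gives Na the larger value.
Sr > Na: period and group pull opposite ways; the across-period shift dominates (550 vs 496 kJ/mol).
Al > Sr: both effects reinforce here, so Al is clearly the higher of the two.
Mg > Al: this pair runs against the simple trend — see the exception note.
Note the exception: Mg has a higher first ionization energy than Al, contrary to the simple trend — Al's single 3p electron is easier to remove than one from Mg's filled 3s².
Approximate values (kJ/mol): Na 496, Mg 738, Al 578, Rb 403, Sr 550.
So from lowest to highest: Rb < Na < Sr < Al < Mg.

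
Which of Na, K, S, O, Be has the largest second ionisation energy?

Na

After 1 electron has been removed, what remains? Na⁺ is the bare [Ne] core; K⁺ is the bare [Ar] core; S⁺ still has 5 valence electrons; O⁺ still has 5 valence electrons; Be⁺ still has 1 valence electron.
Usually core removal costs more than valence removal, but here the competition is close: a tightly held n=2 valence electron can cost more to remove than an n=3 core electron, so the actual values have to decide it.
Valence configurations: S⁺ [Ne]3s²3p³, O⁺ [He]2s²2p³, Be⁺ [He]2s¹.
Approximate IE_2 values (kJ/mol): Na 4562, K 3052, S 2252, O 3388, Be 1757.
Overall IE_2 order: Be < S < K < O < Na.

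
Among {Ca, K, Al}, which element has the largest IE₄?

Consider each +3 ion: Ca³⁺ is already 1 electron into the core; K³⁺ is already 2 electrons into the core; Al³⁺ is the bare [Ne] core.
All of these are removing an electron from a noble-gas core or deeper; the smaller core (lower principal quantum number) is held far more tightly, and within a period the higher nuclear charge binds the same core more tightly.
Tabulated IE_4 (kJ/mol): Ca 6491, K 5877, Al 11577.
Overall IE_4 order: K < Ca < Al.

Al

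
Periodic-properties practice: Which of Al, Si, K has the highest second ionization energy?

Consider each +1 ion: Al⁺ still has 2 valence electrons; Si⁺ still has 3 valence electrons; K⁺ is the bare [Ar] core.
Core electrons are held far more tightly than valence electrons, so K tops the IE_2 order.
Valence configurations: Al⁺ [Ne]3s², Si⁺ [Ne]3s²3p¹.
Si⁺ loses a lone 3p electron whereas Al⁺ must break into a filled 3s² pair, so IE_2(Al) > IE_2(Si) even though Si has the higher nuclear charge.
Tabulated IE_2 (kJ/mol): Al 1817, Si 1577, K 3052.
So the second ionization energies run Si < Al < K.

K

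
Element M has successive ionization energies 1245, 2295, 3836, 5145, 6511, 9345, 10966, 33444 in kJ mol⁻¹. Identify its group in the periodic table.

Group 17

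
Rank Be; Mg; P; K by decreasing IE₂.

K > P > Be > Mg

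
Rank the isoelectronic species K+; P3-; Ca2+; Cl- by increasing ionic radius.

Ca2+, K+, Cl-, P3-

All of these have 18 electrons, so size is governed by nuclear charge alone: the more protons, the stronger the pull on the same electron cloud, and the smaller the ion.
Nuclear charges: Ca2+ (Z=20), K+ (Z=19), Cl- (Z=17), P3- (Z=15).
Smallest to largest: Ca2+ < K+ < Cl- < P3-.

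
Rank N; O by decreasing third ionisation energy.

O > N

The third ionization energy removes an electron from the +2 ion. For each element: N²⁺ still has 3 valence electrons; O²⁺ still has 4 valence electrons.
All are still removing valence electrons, so compare the +2 ions as you would atoms: IE_3 generally rises across a period (higher Z_eff) and falls down a group (larger shell), subject to the usual subshell exceptions.
Valence configurations: N²⁺ [He]2s²2p¹, O²⁺ [He]2s²2p².
The numbers (kJ/mol): N 4578, O 5300.
Hence IE_3: N < O.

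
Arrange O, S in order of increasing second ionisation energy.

S < O

IE_2 is the cost of taking one more electron from the +1 cation: O⁺ still has 5 valence electrons; S⁺ still has 5 valence electrons.
All are still removing valence electrons, so compare the +1 ions as you would atoms: IE_2 generally rises across a period (higher Z_eff) and falls down a group (larger shell), subject to the usual subshell exceptions.
Valence configurations: O⁺ [He]2s²2p³, S⁺ [Ne]3s²3p³.
Tabulated IE_2 (kJ/mol): O 3388, S 2252.
Hence IE_2: S < O.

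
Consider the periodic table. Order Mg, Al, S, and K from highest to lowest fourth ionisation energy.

Al > Mg > K > S

IE_4 is the cost of taking one more electron from the +3 cation: Mg³⁺ is already 1 electron into the core; Al³⁺ is the bare [Ne] core; S³⁺ still has 3 valence electrons; K³⁺ is already 2 electrons into the core.
Pulling an electron out of a noble-gas core costs far more than removing a remaining valence electron, so K, Mg and Al sit at the high end of IE_4.
The numbers (kJ/mol): Mg 10543, Al 11577, S 4556, K 5877.
Putting it together, IE_4: S < K < Mg < Al.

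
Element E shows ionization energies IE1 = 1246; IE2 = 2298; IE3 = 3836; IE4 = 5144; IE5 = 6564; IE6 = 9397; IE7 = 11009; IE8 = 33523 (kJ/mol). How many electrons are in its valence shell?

7

Look for the largest jump between consecutive ionization energies: IE8/IE7 ≈ 3.0, far larger than any earlier ratio.
That jump marks the point where a core electron is being removed. So the atom has 7 valence electrons.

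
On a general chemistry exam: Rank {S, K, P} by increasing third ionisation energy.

IE_3 is the cost of taking one more electron from the +2 cation: S²⁺ still has 4 valence electrons; K²⁺ is already 1 electron into the core; P²⁺ still has 3 valence electrons.
Pulling an electron out of a noble-gas core costs far more than removing a remaining valence electron, so K sits at the high end of IE_3.
Valence configurations: S²⁺ [Ne]3s²3p², P²⁺ [Ne]3s²3p¹.
Approximate IE_3 values (kJ/mol): S 3357, K 4420, P 2914.
Overall IE_3 order: P < S < K.

P < S < K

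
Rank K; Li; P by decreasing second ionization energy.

Li > K > P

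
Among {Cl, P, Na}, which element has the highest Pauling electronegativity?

Smaller atoms with higher effective nuclear charge are more electronegative.
All lie in period 3, so electronegativity increases left to right.
The highest Pauling electronegativity among these belongs to Cl.

Cl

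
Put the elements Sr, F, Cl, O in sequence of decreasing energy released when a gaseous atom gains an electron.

Cl > F > O > Sr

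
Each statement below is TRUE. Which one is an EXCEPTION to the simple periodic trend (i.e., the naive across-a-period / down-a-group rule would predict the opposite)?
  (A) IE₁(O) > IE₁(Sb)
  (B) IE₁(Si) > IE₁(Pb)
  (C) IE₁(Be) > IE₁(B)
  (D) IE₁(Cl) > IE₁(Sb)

(C)

The general trend: IE₁ increases across a period and decreases down a group.
(A) O (period 2, group 16) vs Sb (period 5, group 15): the stated order agrees with the simple trend.
(B) Si (period 3, group 14) vs Pb (period 6, group 14): the stated order agrees with the simple trend.
(C) Be (period 2, group 2) vs B (period 2, group 13): the stated order contradicts the simple trend.
(D) Cl (period 3, group 17) vs Sb (period 5, group 15): the stated order agrees with the simple trend.
The exception is (C): removing B's lone 2p electron is easier than breaking Be's filled 2s².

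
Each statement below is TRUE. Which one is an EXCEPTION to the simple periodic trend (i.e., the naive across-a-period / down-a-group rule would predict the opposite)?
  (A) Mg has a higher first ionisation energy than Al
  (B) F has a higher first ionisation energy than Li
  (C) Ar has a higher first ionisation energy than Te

(A)

The general trend: first ionisation energy increases across a period and decreases down a group.
(A) Mg (period 3, group 2) vs Al (period 3, group 13): the stated order contradicts the simple trend.
(B) F (period 2, group 17) vs Li (period 2, group 1): the stated order agrees with the simple trend.
(C) Ar (period 3, group 18) vs Te (period 5, group 16): the stated order agrees with the simple trend.
The exception is (A): Al's single 3p electron is easier to remove than one from Mg's filled 3s².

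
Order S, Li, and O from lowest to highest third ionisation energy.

Consider each +2 ion: S²⁺ still has 4 valence electrons; Li²⁺ is already 1 electron into the core; O²⁺ still has 4 valence electrons.
Core electrons are held far more tightly than valence electrons, so Li tops the IE_3 order.
Valence configurations: S²⁺ [Ne]3s²3p², O²⁺ [He]2s²2p².
Approximate IE_3 values (kJ/mol): S 3357, Li 11815, O 5300.
Overall IE_3 order: S < O < Li.

S < O < Li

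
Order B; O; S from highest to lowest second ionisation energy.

O > B > S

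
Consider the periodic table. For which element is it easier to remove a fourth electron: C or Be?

IE_4 is the cost of taking one more electron from the +3 cation: C³⁺ still has 1 valence electron; Be³⁺ is already 1 electron into the core.
Core electrons are held far more tightly than valence electrons, so Be tops the IE_4 order.
Approximate IE_4 values (kJ/mol): C 6223, Be 21007.
So the fourth ionization energies run C < Be.

C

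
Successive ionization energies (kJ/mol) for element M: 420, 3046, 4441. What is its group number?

Group 1

Look for the largest jump between consecutive ionization energies: IE2/IE1 ≈ 7.3, far larger than any earlier ratio.
That jump marks the point where a core electron is being removed. So the atom has 1 valence electron.
A main-group element with 1 valence electron is in group 1.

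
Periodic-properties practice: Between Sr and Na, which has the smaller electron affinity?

Na is in period 3, group 1; Sr is in period 5, group 2.
Electron affinity generally becomes more exothermic across a period toward the halogens and less exothermic down a group.
These span different periods and groups, so the two trends combine.
Na > Sr: the two effects oppose for this pair; the down-group effect wins (53 vs 5 kJ/mol).
Tabulated electron affinity (kJ/mol): Na 53, Sr 5.
So Sr has the smaller electron affinity (Sr < Na).

Sr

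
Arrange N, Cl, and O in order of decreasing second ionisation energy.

O > N > Cl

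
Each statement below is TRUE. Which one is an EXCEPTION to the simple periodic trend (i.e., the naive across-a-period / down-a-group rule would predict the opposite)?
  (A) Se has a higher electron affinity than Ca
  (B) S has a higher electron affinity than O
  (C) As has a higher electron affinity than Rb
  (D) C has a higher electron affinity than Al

The general trend: electron affinity increases across a period and decreases down a group.
(A) Se (period 4, group 16) vs Ca (period 4, group 2): the stated order agrees with the simple trend.
(B) S (period 3, group 16) vs O (period 2, group 16): the stated order contradicts the simple trend.
(C) As (period 4, group 15) vs Rb (period 5, group 1): the stated order agrees with the simple trend.
(D) C (period 2, group 14) vs Al (period 3, group 13): the stated order agrees with the simple trend.
The exception is (B): the compact 2p subshell of O repels the added electron more than S's larger 3p does.

(B)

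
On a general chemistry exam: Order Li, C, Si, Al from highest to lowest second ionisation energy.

Li > C > Al > Si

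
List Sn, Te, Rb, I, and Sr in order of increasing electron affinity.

Sr < Rb < Sn < Te < I

Rb is in period 5, group 1; Sr is in period 5, group 2; Sn is in period 5, group 14; Te is in period 5, group 16; I is in period 5, group 17.
Adding an electron releases more energy for atoms nearer the top right (short of the noble gases).
All lie in period 5; the across-period trend (electron affinity increases left to right) applies, with the exception below.
Note the exception: Rb has a higher electron affinity than Sr, contrary to the simple trend — adding an electron to Sr (ns²) has to open a new, higher-energy np subshell, which is unfavourable.
Tabulated electron affinity (kJ/mol): Rb 47, Sr 5, Sn 107, Te 190, I 295.
So from lowest to highest: Sr < Rb < Sn < Te < I.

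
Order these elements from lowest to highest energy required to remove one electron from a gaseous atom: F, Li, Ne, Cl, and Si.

Li is in period 2, group 1; F is in period 2, group 17; Ne is in period 2, group 18; Si is in period 3, group 14; Cl is in period 3, group 17.
Across a period the outer electron is held more tightly (higher IE₁); down a group it sits in a higher shell, more shielded, and comes off more easily.
These span different periods and groups, so the two trends combine.
Si > Li: period and group pull opposite ways; the across-period shift dominates (786 vs 520 kJ/mol).
Cl > Si: Cl lies to the right of Si in period 3, so the across-period effect alone puts Cl higher.
F > Cl: F sits above Cl in group 17, so the down-group effect alone puts F higher.
Ne > F: both are in period 2; the period trend gives Ne the larger value.
Approximate values (kJ/mol): Li 520, F 1681, Ne 2081, Si 786, Cl 1251.
So from lowest to highest: Li < Si < Cl < F < Ne.

Li, Si, Cl, F, Ne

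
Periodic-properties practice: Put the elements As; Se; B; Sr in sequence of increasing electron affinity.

Sr, B, As, Se

B is in period 2, group 13; As is in period 4, group 15; Se is in period 4, group 16; Sr is in period 5, group 2.
Adding an electron releases more energy for atoms nearer the top right (short of the noble gases).
Here both period and group differ, so the two effects have to be weighed against each other.
B > Sr: relative to Sr, both the across-period and down-group shifts push B's electron affinity up.
As > B: period and group pull opposite ways; the across-period shift dominates (78 vs 27 kJ/mol).
Se > As: Se lies to the right of As in period 4, so the across-period effect alone puts Se higher.
Approximate values (kJ/mol): B 27, As 78, Se 195, Sr 5.
So from lowest to highest: Sr < B < As < Se.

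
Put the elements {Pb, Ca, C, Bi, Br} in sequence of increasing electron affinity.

Ca < Pb < Bi < C < Br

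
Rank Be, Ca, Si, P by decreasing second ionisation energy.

After 1 electron has been removed, what remains? Be⁺ still has 1 valence electron; Ca⁺ still has 1 valence electron; Si⁺ still has 3 valence electrons; P⁺ still has 4 valence electrons.
All are still removing valence electrons, so compare the +1 ions as you would atoms: IE_2 generally rises across a period (higher Z_eff) and falls down a group (larger shell), subject to the usual subshell exceptions.
Valence configurations: Be⁺ [He]2s¹, Ca⁺ [Ar]4s¹, Si⁺ [Ne]3s²3p¹, P⁺ [Ne]3s²3p².
The numbers (kJ/mol): Be 1757, Ca 1145, Si 1577, P 1907.
Overall IE_2 order: Ca < Si < Be < P.

P > Be > Si > Ca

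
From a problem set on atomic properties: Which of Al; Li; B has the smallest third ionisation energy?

After 2 electrons have been removed, what remains? Al²⁺ still has 1 valence electron; Li²⁺ is already 1 electron into the core; B²⁺ still has 1 valence electron.
Pulling an electron out of a noble-gas core costs far more than removing a remaining valence electron, so Li sits at the high end of IE_3.
Valence configurations: Al²⁺ [Ne]3s¹, B²⁺ [He]2s¹.
Approximate IE_3 values (kJ/mol): Al 2745, Li 11815, B 3660.
Hence IE_3: Al < B < Li.

Al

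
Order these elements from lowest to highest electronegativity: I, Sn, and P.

Sn < P < I

Smaller atoms with higher effective nuclear charge are more electronegative.
These span different periods and groups, so the two trends combine.
P > Sn: both effects reinforce here, so P is clearly the higher of the two.
I > P: period and group pull opposite ways; the across-period shift dominates (2.66 vs 2.19).
For reference (Pauling): P 2.19, Sn 1.96, I 2.66.
So from lowest to highest: Sn < P < I.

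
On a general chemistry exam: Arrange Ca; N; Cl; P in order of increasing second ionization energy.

After 1 electron has been removed, what remains? Ca⁺ still has 1 valence electron; N⁺ still has 4 valence electrons; Cl⁺ still has 6 valence electrons; P⁺ still has 4 valence electrons.
All are still removing valence electrons, so compare the +1 ions as you would atoms: IE_2 generally rises across a period (higher Z_eff) and falls down a group (larger shell), subject to the usual subshell exceptions.
Valence configurations: Ca⁺ [Ar]4s¹, N⁺ [He]2s²2p², Cl⁺ [Ne]3s²3p⁴, P⁺ [Ne]3s²3p².
Approximate IE_2 values (kJ/mol): Ca 1145, N 2856, Cl 2298, P 1907.
Putting it together, IE_2: Ca < P < Cl < N.

Ca < P < Cl < N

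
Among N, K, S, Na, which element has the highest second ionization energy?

Na

The second ionization energy removes an electron from the +1 ion. For each element: N⁺ still has 4 valence electrons; K⁺ is the bare [Ar] core; S⁺ still has 5 valence electrons; Na⁺ is the bare [Ne] core.
Core electrons are held far more tightly than valence electrons, so K and Na top the IE_2 order.
Valence configurations: N⁺ [He]2s²2p², S⁺ [Ne]3s²3p³.
Tabulated IE_2 (kJ/mol): N 2856, K 3052, S 2252, Na 4562.
Putting it together, IE_2: S < N < K < Na.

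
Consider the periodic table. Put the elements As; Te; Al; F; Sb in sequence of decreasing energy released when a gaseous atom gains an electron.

F > Te > Sb > As > Al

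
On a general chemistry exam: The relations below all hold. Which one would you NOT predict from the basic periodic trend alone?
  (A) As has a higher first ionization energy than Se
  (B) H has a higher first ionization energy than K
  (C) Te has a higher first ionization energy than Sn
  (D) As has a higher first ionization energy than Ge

The general trend: first ionization energy increases across a period and decreases down a group.
(A) As (period 4, group 15) vs Se (period 4, group 16): the stated order contradicts the simple trend.
(B) H (period 1, group 1) vs K (period 4, group 1): the stated order agrees with the simple trend.
(C) Te (period 5, group 16) vs Sn (period 5, group 14): the stated order agrees with the simple trend.
(D) As (period 4, group 15) vs Ge (period 4, group 14): the stated order agrees with the simple trend.
The exception is (A): Se (4p⁴) ionizes more easily than half-filled As (4p³).

(A)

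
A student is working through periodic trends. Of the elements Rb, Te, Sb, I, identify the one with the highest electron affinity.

I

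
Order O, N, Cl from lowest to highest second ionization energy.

Cl, N, O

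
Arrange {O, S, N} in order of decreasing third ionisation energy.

After 2 electrons have been removed, what remains? O²⁺ still has 4 valence electrons; S²⁺ still has 4 valence electrons; N²⁺ still has 3 valence electrons.
All are still removing valence electrons, so compare the +2 ions as you would atoms: IE_3 generally rises across a period (higher Z_eff) and falls down a group (larger shell), subject to the usual subshell exceptions.
Valence configurations: O²⁺ [He]2s²2p², S²⁺ [Ne]3s²3p², N²⁺ [He]2s²2p¹.
The numbers (kJ/mol): O 5300, S 3357, N 4578.
Hence IE_3: S < N < O.

O > N > S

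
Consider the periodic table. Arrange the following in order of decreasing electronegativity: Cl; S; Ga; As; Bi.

S is in period 3, group 16; Cl is in period 3, group 17; Ga is in period 4, group 13; As is in period 4, group 15; Bi is in period 6, group 15.
Atoms toward the upper right of the periodic table pull bonding electrons most strongly.
These span different periods and groups, so the two trends combine.
Bi > Ga: the two effects oppose for this pair; the across-period effect wins (2.02 vs 1.81).
As > Bi: they share group 15; the group trend gives As the larger value.
S > As: relative to As, both the across-period and down-group shifts push S's electronegativity up.
Cl > S: both are in period 3; the period trend gives Cl the larger value.
Approximate values (Pauling): S 2.58, Cl 3.16, Ga 1.81, As 2.18, Bi 2.02.
So from highest to lowest: Cl > S > As > Bi > Ga.

Cl, S, As, Bi, Ga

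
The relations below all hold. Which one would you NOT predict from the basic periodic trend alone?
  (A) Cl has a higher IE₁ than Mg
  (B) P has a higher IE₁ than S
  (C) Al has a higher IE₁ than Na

The general trend: IE₁ increases across a period and decreases down a group.
(A) Cl (period 3, group 17) vs Mg (period 3, group 2): the stated order agrees with the simple trend.
(B) P (period 3, group 15) vs S (period 3, group 16): the stated order contradicts the simple trend.
(C) Al (period 3, group 13) vs Na (period 3, group 1): the stated order agrees with the simple trend.
The exception is (B): S (3p⁴) ionizes more easily than half-filled P (3p³) because the paired 3p electron in S is pushed out by e⁻–e⁻ repulsion.

(B)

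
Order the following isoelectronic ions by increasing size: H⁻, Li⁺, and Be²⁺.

Be²⁺ < Li⁺ < H⁻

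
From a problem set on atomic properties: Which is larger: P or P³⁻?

P³⁻

Forming P³⁻ adds 3 electrons to P. More electron–electron repulsion in the same shell, with unchanged nuclear charge, lets the cloud expand.
An anion is larger than its parent atom: P³⁻ > P.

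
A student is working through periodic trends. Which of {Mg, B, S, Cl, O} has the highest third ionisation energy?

IE_3 is the cost of taking one more electron from the +2 cation: Mg²⁺ is the bare [Ne] core; B²⁺ still has 1 valence electron; S²⁺ still has 4 valence electrons; Cl²⁺ still has 5 valence electrons; O²⁺ still has 4 valence electrons.
Breaking into a closed-shell core is much more expensive than removing a leftover valence electron — Mg has the largest IE_3 here.
Valence configurations: B²⁺ [He]2s¹, S²⁺ [Ne]3s²3p², Cl²⁺ [Ne]3s²3p³, O²⁺ [He]2s²2p².
The numbers (kJ/mol): Mg 7733, B 3660, S 3357, Cl 3822, O 5300.
Overall IE_3 order: S < B < Cl < O < Mg.

Mg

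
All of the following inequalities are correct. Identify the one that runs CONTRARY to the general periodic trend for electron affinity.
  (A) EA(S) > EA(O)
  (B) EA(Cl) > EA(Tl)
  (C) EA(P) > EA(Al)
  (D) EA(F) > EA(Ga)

The general trend: electron affinity increases across a period and decreases down a group.
(A) S (period 3, group 16) vs O (period 2, group 16): the stated order contradicts the simple trend.
(B) Cl (period 3, group 17) vs Tl (period 6, group 13): the stated order agrees with the simple trend.
(C) P (period 3, group 15) vs Al (period 3, group 13): the stated order agrees with the simple trend.
(D) F (period 2, group 17) vs Ga (period 4, group 13): the stated order agrees with the simple trend.
The exception is (A): the compact 2p subshell of O repels the added electron more than S's larger 3p does.

(A)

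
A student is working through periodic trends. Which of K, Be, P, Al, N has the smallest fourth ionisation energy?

P

The fourth ionization energy removes an electron from the +3 ion. For each element: K³⁺ is already 2 electrons into the core; Be³⁺ is already 1 electron into the core; P³⁺ still has 2 valence electrons; Al³⁺ is the bare [Ne] core; N³⁺ still has 2 valence electrons.
Usually core removal costs more than valence removal, but here the competition is close: a tightly held n=2 valence electron can cost more to remove than an n=3 core electron, so the actual values have to decide it.
Valence configurations: P³⁺ [Ne]3s², N³⁺ [He]2s².
The numbers (kJ/mol): K 5877, Be 21007, P 4964, Al 11577, N 7475.
Putting it together, IE_4: P < K < N < Al < Be.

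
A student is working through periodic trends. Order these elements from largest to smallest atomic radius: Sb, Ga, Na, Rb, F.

F is in period 2, group 17; Na is in period 3, group 1; Ga is in period 4, group 13; Rb is in period 5, group 1; Sb is in period 5, group 15.
Atomic radius shrinks across a period as nuclear charge pulls the same shell inward, and grows down a group as new shells are added.
Here both period and group differ, so the two effects have to be weighed against each other.
Ga > F: relative to F, both the across-period and down-group shifts push Ga's atomic radius up.
Sb > Ga: period and group pull opposite ways; the down-group shift dominates (140 vs 124 pm).
Na > Sb: the two effects oppose for this pair; the across-period effect wins (155 vs 140 pm).
Rb > Na: Rb sits below Na in group 1, so the down-group effect alone puts Rb larger.
Approximate values (pm): F 64, Na 155, Ga 124, Rb 210, Sb 140.
So from largest to smallest: Rb > Na > Sb > Ga > F.

Rb > Na > Sb > Ga > F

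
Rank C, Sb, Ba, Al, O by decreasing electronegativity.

O, C, Sb, Al, Ba

EN rises left→right (higher Z_eff, smaller atoms) and falls top→bottom (larger, more shielded atoms).
Neither a single period nor a single group — weigh both effects.
Al > Ba: both effects reinforce here, so Al is clearly the higher of the two.
Sb > Al: the two effects oppose for this pair; the across-period effect wins (2.05 vs 1.61).
C > Sb: the two effects oppose for this pair; the down-group effect wins (2.55 vs 2.05).
O > C: both are in period 2; the period trend gives O the larger value.
Approximate values (Pauling): C 2.55, O 3.44, Al 1.61, Sb 2.05, Ba 0.89.
So from highest to lowest: O > C > Sb > Al > Ba.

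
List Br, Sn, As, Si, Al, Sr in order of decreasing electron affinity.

Br, Si, Sn, As, Al, Sr

Atoms with high Z_eff and room in the valence shell (especially the halogens) have the most exothermic electron affinities.
Neither a single period nor a single group — weigh both effects.
Al > Sr: both effects reinforce here, so Al is clearly the higher of the two.
As > Al: period and group pull opposite ways; the across-period shift dominates (78 vs 42 kJ/mol).
Sn > As: this pair runs against the simple trend — see the exception note.
Si > Sn: Si sits above Sn in group 14, so the down-group effect alone puts Si higher.
Br > Si: the two effects oppose for this pair; the across-period effect wins (325 vs 134 kJ/mol).
Note the exception: Sn has a higher electron affinity than As, contrary to the simple trend — adding an electron to As's half-filled np³ subshell costs electron-pairing energy.
Approximate values (kJ/mol): Al 42, Si 134, As 78, Br 325, Sr 5, Sn 107.
So from highest to lowest: Br > Si > Sn > As > Al > Sr.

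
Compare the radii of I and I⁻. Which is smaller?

Forming I⁻ adds 1 electron to I. More electron–electron repulsion in the same shell, with unchanged nuclear charge, lets the cloud expand.
An anion is larger than its parent atom: I⁻ > I.

I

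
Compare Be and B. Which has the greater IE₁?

Be

Be is in period 2, group 2; B is in period 2, group 13.
First ionization energy rises across a period (greater Z_eff holds electrons more tightly) and falls down a group (valence electrons are farther from the nucleus).
All lie in period 2; the across-period trend (first ionization energy increases left to right) applies, with the exception below.
Note the exception: Be has a higher first ionization energy than B, contrary to the simple trend — removing B's lone 2p electron is easier than breaking Be's filled 2s².
Tabulated first ionization energy (kJ/mol): Be 900, B 801.
So Be has the greater IE₁ (Be > B).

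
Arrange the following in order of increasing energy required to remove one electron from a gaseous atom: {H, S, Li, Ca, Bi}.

H is in period 1, group 1; Li is in period 2, group 1; S is in period 3, group 16; Ca is in period 4, group 2; Bi is in period 6, group 15.
IE₁ increases left→right with effective nuclear charge and decreases top→bottom as the valence shell moves farther out.
Neither a single period nor a single group — weigh both effects.
Ca > Li: period and group pull opposite ways; the across-period shift dominates (590 vs 520 kJ/mol).
Bi > Ca: period and group pull opposite ways; the across-period shift dominates (703 vs 590 kJ/mol).
S > Bi: both effects reinforce here, so S is clearly the higher of the two.
H > S: period and group pull opposite ways; the down-group shift dominates (1312 vs 1000 kJ/mol).
For reference (kJ/mol): H 1312, Li 520, S 1000, Ca 590, Bi 703.
So from lowest to highest: Li < Ca < Bi < S < H.

Li < Ca < Bi < S < H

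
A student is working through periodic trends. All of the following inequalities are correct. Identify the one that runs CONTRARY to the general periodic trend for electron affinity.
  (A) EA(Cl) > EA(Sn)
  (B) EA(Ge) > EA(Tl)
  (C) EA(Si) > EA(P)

The general trend: electron affinity increases across a period and decreases down a group.
(A) Cl (period 3, group 17) vs Sn (period 5, group 14): the stated order agrees with the simple trend.
(B) Ge (period 4, group 14) vs Tl (period 6, group 13): the stated order agrees with the simple trend.
(C) Si (period 3, group 14) vs P (period 3, group 15): the stated order contradicts the simple trend.
The exception is (C): adding an electron to P's half-filled 3p³ is unfavourable, so Si (3p²) has the more exothermic EA.

(C)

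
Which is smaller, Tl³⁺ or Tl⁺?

Tl³⁺

Both ions have Z = 81 protons, but Tl³⁺ has lost more electrons, so its remaining electrons feel a larger effective nuclear charge per electron and are pulled in more tightly.
Higher positive charge → smaller ion, so Tl⁺ > Tl³⁺.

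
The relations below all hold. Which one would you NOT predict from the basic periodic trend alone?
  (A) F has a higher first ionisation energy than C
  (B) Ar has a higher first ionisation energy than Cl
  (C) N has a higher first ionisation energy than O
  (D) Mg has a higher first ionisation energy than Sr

The general trend: first ionisation energy increases across a period and decreases down a group.
(A) F (period 2, group 17) vs C (period 2, group 14): the stated order agrees with the simple trend.
(B) Ar (period 3, group 18) vs Cl (period 3, group 17): the stated order agrees with the simple trend.
(C) N (period 2, group 15) vs O (period 2, group 16): the stated order contradicts the simple trend.
(D) Mg (period 3, group 2) vs Sr (period 5, group 2): the stated order agrees with the simple trend.
The exception is (C): pairing an electron in O's 2p⁴ costs repulsion energy, so O ionizes more easily than half-filled N (2p³).

(C)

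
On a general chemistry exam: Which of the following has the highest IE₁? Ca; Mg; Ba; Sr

Mg is in period 3, group 2; Ca is in period 4, group 2; Sr is in period 5, group 2; Ba is in period 6, group 2.
Across a period the outer electron is held more tightly (higher IE₁); down a group it sits in a higher shell, more shielded, and comes off more easily.
All are in group 2, so first ionization energy increases up the group.
The highest IE₁ among these belongs to Mg.

Mg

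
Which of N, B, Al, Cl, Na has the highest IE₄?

B

After 3 electrons have been removed, what remains? N³⁺ still has 2 valence electrons; B³⁺ is the bare [He] core; Al³⁺ is the bare [Ne] core; Cl³⁺ still has 4 valence electrons; Na³⁺ is already 2 electrons into the core.
Pulling an electron out of a noble-gas core costs far more than removing a remaining valence electron, so Na, Al and B sit at the high end of IE_4.
Valence configurations: N³⁺ [He]2s², Cl³⁺ [Ne]3s²3p².
Tabulated IE_4 (kJ/mol): N 7475, B 25026, Al 11577, Cl 5159, Na 9543.
Putting it together, IE_4: Cl < N < Na < Al < B.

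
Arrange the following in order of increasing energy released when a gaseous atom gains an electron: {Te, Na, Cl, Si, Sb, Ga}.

Ga < Na < Sb < Si < Te < Cl

Na is in period 3, group 1; Si is in period 3, group 14; Cl is in period 3, group 17; Ga is in period 4, group 13; Sb is in period 5, group 15; Te is in period 5, group 16.
EA tends to increase across a period and decrease down a group, though the pattern is less regular than for IE or radius.
Here both period and group differ, so the two effects have to be weighed against each other.
Na > Ga: the two effects oppose for this pair; the down-group effect wins (53 vs 29 kJ/mol).
Sb > Na: the two effects oppose for this pair; the across-period effect wins (103 vs 53 kJ/mol).
Si > Sb: period and group pull opposite ways; the down-group shift dominates (134 vs 103 kJ/mol).
Te > Si: the two effects oppose for this pair; the across-period effect wins (190 vs 134 kJ/mol).
Cl > Te: both effects reinforce here, so Cl is clearly the higher of the two.
Tabulated electron affinity (kJ/mol): Na 53, Si 134, Cl 349, Ga 29, Sb 103, Te 190.
So from lowest to highest: Ga < Na < Sb < Si < Te < Cl.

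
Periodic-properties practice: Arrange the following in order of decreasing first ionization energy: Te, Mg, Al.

Mg is in period 3, group 2; Al is in period 3, group 13; Te is in period 5, group 16.
First ionization energy rises across a period (greater Z_eff holds electrons more tightly) and falls down a group (valence electrons are farther from the nucleus).
These span different periods and groups, so the two trends combine.
Mg > Al: this pair runs against the simple trend — see the exception note.
Te > Mg: period and group pull opposite ways; the across-period shift dominates (869 vs 738 kJ/mol).
Note the exception: Mg has a higher first ionization energy than Al, contrary to the simple trend — Al's single 3p electron is easier to remove than one from Mg's filled 3s².
For reference (kJ/mol): Mg 738, Al 578, Te 869.
So from highest to lowest: Te > Mg > Al.

Te > Mg > Al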